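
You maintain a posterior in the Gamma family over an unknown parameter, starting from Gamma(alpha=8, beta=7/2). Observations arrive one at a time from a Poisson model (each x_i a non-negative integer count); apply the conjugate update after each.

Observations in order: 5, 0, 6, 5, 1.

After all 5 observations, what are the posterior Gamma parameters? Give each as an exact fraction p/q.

alpha=25, beta=17/2

obs 1: x=5 → posterior Gamma(13, 9/2)
obs 2: x=0 → posterior Gamma(13, 11/2)
obs 3: x=6 → posterior Gamma(19, 13/2)
obs 4: x=5 → posterior Gamma(24, 15/2)
obs 5: x=1 → posterior Gamma(25, 17/2)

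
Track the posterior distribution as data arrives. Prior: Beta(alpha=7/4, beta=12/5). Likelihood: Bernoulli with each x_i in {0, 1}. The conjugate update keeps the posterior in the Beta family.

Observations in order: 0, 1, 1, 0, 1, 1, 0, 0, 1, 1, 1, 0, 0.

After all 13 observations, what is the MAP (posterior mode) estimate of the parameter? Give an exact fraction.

155/303

obs 1: x=0 → posterior Beta(7/4, 17/5)
obs 2: x=1 → posterior Beta(11/4, 17/5)
obs 3: x=1 → posterior Beta(15/4, 17/5)
obs 4: x=0 → posterior Beta(15/4, 22/5)
obs 5: x=1 → posterior Beta(19/4, 22/5)
obs 6: x=1 → posterior Beta(23/4, 22/5)
obs 7: x=0 → posterior Beta(23/4, 27/5)
obs 8: x=0 → posterior Beta(23/4, 32/5)
obs 9: x=1 → posterior Beta(27/4, 32/5)
obs 10: x=1 → posterior Beta(31/4, 32/5)
obs 11: x=1 → posterior Beta(35/4, 32/5)
obs 12: x=0 → posterior Beta(35/4, 37/5)
obs 13: x=0 → posterior Beta(35/4, 42/5)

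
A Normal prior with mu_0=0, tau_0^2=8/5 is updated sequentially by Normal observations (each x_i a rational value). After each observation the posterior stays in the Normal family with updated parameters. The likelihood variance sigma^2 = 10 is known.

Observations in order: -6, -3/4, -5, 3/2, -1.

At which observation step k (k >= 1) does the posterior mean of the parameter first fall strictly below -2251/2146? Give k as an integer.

k = 3

obs 1: x=-6 → posterior Normal(-24/29, 40/29)
obs 2: x=-3/4 → posterior Normal(-9/11, 40/33)
obs 3: x=-5 → posterior Normal(-47/37, 40/37)
obs 4: x=3/2 → posterior Normal(-1, 40/41)
obs 5: x=-1 → posterior Normal(-1, 8/9)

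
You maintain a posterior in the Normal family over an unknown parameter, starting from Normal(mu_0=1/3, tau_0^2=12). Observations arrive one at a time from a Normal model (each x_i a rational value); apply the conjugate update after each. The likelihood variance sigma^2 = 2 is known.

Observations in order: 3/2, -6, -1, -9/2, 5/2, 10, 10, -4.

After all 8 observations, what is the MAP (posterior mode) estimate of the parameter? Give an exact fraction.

obs 1: x=3/2 → posterior Normal(4/3, 12/7)
obs 2: x=-6 → posterior Normal(-80/39, 12/13)
obs 3: x=-1 → posterior Normal(-98/57, 12/19)
obs 4: x=-9/2 → posterior Normal(-179/75, 12/25)
obs 5: x=5/2 → posterior Normal(-134/93, 12/31)
obs 6: x=10 → posterior Normal(46/111, 12/37)
obs 7: x=10 → posterior Normal(226/129, 12/43)
obs 8: x=-4 → posterior Normal(22/21, 12/49)

22/21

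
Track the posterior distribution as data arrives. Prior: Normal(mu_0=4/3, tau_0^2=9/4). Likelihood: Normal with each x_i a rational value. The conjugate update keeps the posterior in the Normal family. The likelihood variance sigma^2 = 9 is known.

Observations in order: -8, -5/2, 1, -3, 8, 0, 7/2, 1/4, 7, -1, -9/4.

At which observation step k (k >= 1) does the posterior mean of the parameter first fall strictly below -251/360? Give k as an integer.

k = 2

obs 1: x=-8 → posterior Normal(-8/15, 9/5)
obs 2: x=-5/2 → posterior Normal(-31/36, 3/2)
obs 3: x=1 → posterior Normal(-25/42, 9/7)
obs 4: x=-3 → posterior Normal(-43/48, 9/8)
obs 5: x=8 → posterior Normal(5/54, 1)
obs 6: x=0 → posterior Normal(1/12, 9/10)
obs 7: x=7/2 → posterior Normal(13/33, 9/11)
obs 8: x=1/4 → posterior Normal(55/144, 3/4)
obs 9: x=7 → posterior Normal(139/156, 9/13)
obs 10: x=-1 → posterior Normal(127/168, 9/14)
obs 11: x=-9/4 → posterior Normal(5/9, 3/5)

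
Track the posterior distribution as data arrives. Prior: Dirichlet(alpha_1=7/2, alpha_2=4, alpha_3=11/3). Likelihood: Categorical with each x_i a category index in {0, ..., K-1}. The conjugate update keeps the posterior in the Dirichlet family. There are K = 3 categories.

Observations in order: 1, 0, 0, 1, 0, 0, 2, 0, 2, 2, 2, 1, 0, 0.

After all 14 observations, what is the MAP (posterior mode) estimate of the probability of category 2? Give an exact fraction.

obs 1: x=1 → posterior Dirichlet(7/2, 5, 11/3)
obs 2: x=0 → posterior Dirichlet(9/2, 5, 11/3)
obs 3: x=0 → posterior Dirichlet(11/2, 5, 11/3)
obs 4: x=1 → posterior Dirichlet(11/2, 6, 11/3)
obs 5: x=0 → posterior Dirichlet(13/2, 6, 11/3)
obs 6: x=0 → posterior Dirichlet(15/2, 6, 11/3)
obs 7: x=2 → posterior Dirichlet(15/2, 6, 14/3)
obs 8: x=0 → posterior Dirichlet(17/2, 6, 14/3)
obs 9: x=2 → posterior Dirichlet(17/2, 6, 17/3)
obs 10: x=2 → posterior Dirichlet(17/2, 6, 20/3)
obs 11: x=2 → posterior Dirichlet(17/2, 6, 23/3)
obs 12: x=1 → posterior Dirichlet(17/2, 7, 23/3)
obs 13: x=0 → posterior Dirichlet(19/2, 7, 23/3)
obs 14: x=0 → posterior Dirichlet(21/2, 7, 23/3)

40/133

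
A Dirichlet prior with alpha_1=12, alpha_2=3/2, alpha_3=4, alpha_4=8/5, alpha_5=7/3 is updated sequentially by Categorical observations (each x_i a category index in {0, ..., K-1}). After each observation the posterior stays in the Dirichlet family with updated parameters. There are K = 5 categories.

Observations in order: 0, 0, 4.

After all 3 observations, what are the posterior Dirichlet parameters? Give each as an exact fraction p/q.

obs 1: x=0 → posterior Dirichlet(13, 3/2, 4, 8/5, 7/3)
obs 2: x=0 → posterior Dirichlet(14, 3/2, 4, 8/5, 7/3)
obs 3: x=4 → posterior Dirichlet(14, 3/2, 4, 8/5, 10/3)

alpha_1=14, alpha_2=3/2, alpha_3=4, alpha_4=8/5, alpha_5=10/3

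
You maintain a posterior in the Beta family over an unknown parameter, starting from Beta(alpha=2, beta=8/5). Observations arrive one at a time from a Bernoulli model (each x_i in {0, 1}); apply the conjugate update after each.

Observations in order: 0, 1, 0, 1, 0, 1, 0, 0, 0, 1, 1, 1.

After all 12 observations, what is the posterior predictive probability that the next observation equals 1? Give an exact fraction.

20/39

obs 1: x=0 → posterior Beta(2, 13/5)
obs 2: x=1 → posterior Beta(3, 13/5)
obs 3: x=0 → posterior Beta(3, 18/5)
obs 4: x=1 → posterior Beta(4, 18/5)
obs 5: x=0 → posterior Beta(4, 23/5)
obs 6: x=1 → posterior Beta(5, 23/5)
obs 7: x=0 → posterior Beta(5, 28/5)
obs 8: x=0 → posterior Beta(5, 33/5)
obs 9: x=0 → posterior Beta(5, 38/5)
obs 10: x=1 → posterior Beta(6, 38/5)
obs 11: x=1 → posterior Beta(7, 38/5)
obs 12: x=1 → posterior Beta(8, 38/5)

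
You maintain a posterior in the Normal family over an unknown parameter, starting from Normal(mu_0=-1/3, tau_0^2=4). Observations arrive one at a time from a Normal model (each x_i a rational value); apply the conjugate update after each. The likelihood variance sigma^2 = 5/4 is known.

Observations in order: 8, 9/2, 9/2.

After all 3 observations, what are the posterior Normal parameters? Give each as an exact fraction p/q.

mu_0=811/159, tau_0^2=20/53

obs 1: x=8 → posterior Normal(379/63, 20/21)
obs 2: x=9/2 → posterior Normal(595/111, 20/37)
obs 3: x=9/2 → posterior Normal(811/159, 20/53)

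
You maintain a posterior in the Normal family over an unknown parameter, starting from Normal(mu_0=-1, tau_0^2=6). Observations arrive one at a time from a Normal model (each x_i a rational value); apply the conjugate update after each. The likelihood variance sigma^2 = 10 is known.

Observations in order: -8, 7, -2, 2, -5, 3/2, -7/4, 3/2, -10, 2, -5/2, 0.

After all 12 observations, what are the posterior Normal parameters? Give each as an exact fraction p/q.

obs 1: x=-8 → posterior Normal(-29/8, 15/4)
obs 2: x=7 → posterior Normal(-8/11, 30/11)
obs 3: x=-2 → posterior Normal(-1, 15/7)
obs 4: x=2 → posterior Normal(-8/17, 30/17)
obs 5: x=-5 → posterior Normal(-23/20, 3/2)
obs 6: x=3/2 → posterior Normal(-37/46, 30/23)
obs 7: x=-7/4 → posterior Normal(-95/104, 15/13)
obs 8: x=3/2 → posterior Normal(-77/116, 30/29)
obs 9: x=-10 → posterior Normal(-197/128, 15/16)
obs 10: x=2 → posterior Normal(-173/140, 6/7)
obs 11: x=-5/2 → posterior Normal(-203/152, 15/19)
obs 12: x=0 → posterior Normal(-203/164, 30/41)

mu_0=-203/164, tau_0^2=30/41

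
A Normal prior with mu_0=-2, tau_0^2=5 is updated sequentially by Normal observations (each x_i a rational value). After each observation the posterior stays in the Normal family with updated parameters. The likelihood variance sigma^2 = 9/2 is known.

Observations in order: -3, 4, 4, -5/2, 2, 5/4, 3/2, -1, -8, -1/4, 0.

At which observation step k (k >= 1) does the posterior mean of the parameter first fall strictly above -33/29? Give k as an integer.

obs 1: x=-3 → posterior Normal(-48/19, 45/19)
obs 2: x=4 → posterior Normal(-8/29, 45/29)
obs 3: x=4 → posterior Normal(32/39, 15/13)
obs 4: x=-5/2 → posterior Normal(1/7, 45/49)
obs 5: x=2 → posterior Normal(27/59, 45/59)
obs 6: x=5/4 → posterior Normal(79/138, 15/23)
obs 7: x=3/2 → posterior Normal(109/158, 45/79)
obs 8: x=-1 → posterior Normal(1/2, 45/89)
obs 9: x=-8 → posterior Normal(-71/198, 5/11)
obs 10: x=-1/4 → posterior Normal(-38/109, 45/109)
obs 11: x=0 → posterior Normal(-38/119, 45/119)

k = 2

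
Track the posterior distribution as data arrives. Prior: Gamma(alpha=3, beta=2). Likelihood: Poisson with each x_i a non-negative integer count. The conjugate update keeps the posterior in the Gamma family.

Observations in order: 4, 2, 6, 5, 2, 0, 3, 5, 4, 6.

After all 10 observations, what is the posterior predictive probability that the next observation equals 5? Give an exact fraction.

15961836809869716380244771947907763977303839735808/134106816713249934153658112422086110743809315028093

obs 1: x=4 → posterior Gamma(7, 3)
obs 2: x=2 → posterior Gamma(9, 4)
obs 3: x=6 → posterior Gamma(15, 5)
obs 4: x=5 → posterior Gamma(20, 6)
obs 5: x=2 → posterior Gamma(22, 7)
obs 6: x=0 → posterior Gamma(22, 8)
obs 7: x=3 → posterior Gamma(25, 9)
obs 8: x=5 → posterior Gamma(30, 10)
obs 9: x=4 → posterior Gamma(34, 11)
obs 10: x=6 → posterior Gamma(40, 12)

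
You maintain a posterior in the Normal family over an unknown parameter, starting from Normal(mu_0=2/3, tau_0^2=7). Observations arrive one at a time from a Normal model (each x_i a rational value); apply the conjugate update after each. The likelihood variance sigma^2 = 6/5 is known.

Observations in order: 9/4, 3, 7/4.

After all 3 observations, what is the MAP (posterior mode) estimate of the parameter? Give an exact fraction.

obs 1: x=9/4 → posterior Normal(331/164, 42/41)
obs 2: x=3 → posterior Normal(751/304, 21/38)
obs 3: x=7/4 → posterior Normal(83/37, 14/37)

83/37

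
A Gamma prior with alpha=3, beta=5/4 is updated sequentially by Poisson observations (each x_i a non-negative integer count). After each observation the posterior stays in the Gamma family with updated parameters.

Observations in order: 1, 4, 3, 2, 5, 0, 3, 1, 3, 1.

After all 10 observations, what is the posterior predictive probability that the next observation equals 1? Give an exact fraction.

1001287276267370616032113230228424072265625000/4318114567396436564035293097707728087552248849

obs 1: x=1 → posterior Gamma(4, 9/4)
obs 2: x=4 → posterior Gamma(8, 13/4)
obs 3: x=3 → posterior Gamma(11, 17/4)
obs 4: x=2 → posterior Gamma(13, 21/4)
obs 5: x=5 → posterior Gamma(18, 25/4)
obs 6: x=0 → posterior Gamma(18, 29/4)
obs 7: x=3 → posterior Gamma(21, 33/4)
obs 8: x=1 → posterior Gamma(22, 37/4)
obs 9: x=3 → posterior Gamma(25, 41/4)
obs 10: x=1 → posterior Gamma(26, 45/4)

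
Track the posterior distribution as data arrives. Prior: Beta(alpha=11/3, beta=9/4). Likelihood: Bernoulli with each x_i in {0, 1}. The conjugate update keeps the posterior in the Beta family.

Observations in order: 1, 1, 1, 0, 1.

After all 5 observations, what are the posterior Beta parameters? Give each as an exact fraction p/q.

obs 1: x=1 → posterior Beta(14/3, 9/4)
obs 2: x=1 → posterior Beta(17/3, 9/4)
obs 3: x=1 → posterior Beta(20/3, 9/4)
obs 4: x=0 → posterior Beta(20/3, 13/4)
obs 5: x=1 → posterior Beta(23/3, 13/4)

alpha=23/3, beta=13/4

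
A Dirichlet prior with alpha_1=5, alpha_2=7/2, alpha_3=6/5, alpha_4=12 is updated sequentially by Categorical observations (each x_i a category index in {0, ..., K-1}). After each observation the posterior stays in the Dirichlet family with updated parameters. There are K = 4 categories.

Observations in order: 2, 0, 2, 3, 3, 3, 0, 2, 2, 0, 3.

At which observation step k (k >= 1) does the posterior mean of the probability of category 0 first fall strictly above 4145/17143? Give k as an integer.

obs 1: x=2 → posterior Dirichlet(5, 7/2, 11/5, 12)
obs 2: x=0 → posterior Dirichlet(6, 7/2, 11/5, 12)
obs 3: x=2 → posterior Dirichlet(6, 7/2, 16/5, 12)
obs 4: x=3 → posterior Dirichlet(6, 7/2, 16/5, 13)
obs 5: x=3 → posterior Dirichlet(6, 7/2, 16/5, 14)
obs 6: x=3 → posterior Dirichlet(6, 7/2, 16/5, 15)
obs 7: x=0 → posterior Dirichlet(7, 7/2, 16/5, 15)
obs 8: x=2 → posterior Dirichlet(7, 7/2, 21/5, 15)
obs 9: x=2 → posterior Dirichlet(7, 7/2, 26/5, 15)
obs 10: x=0 → posterior Dirichlet(8, 7/2, 26/5, 15)
obs 11: x=3 → posterior Dirichlet(8, 7/2, 26/5, 16)

k = 2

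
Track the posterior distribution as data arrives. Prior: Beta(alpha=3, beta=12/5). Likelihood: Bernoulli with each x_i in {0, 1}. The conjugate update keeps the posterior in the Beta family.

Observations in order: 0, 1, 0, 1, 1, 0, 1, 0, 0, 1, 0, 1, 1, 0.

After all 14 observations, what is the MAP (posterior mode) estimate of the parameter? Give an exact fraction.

15/29

obs 1: x=0 → posterior Beta(3, 17/5)
obs 2: x=1 → posterior Beta(4, 17/5)
obs 3: x=0 → posterior Beta(4, 22/5)
obs 4: x=1 → posterior Beta(5, 22/5)
obs 5: x=1 → posterior Beta(6, 22/5)
obs 6: x=0 → posterior Beta(6, 27/5)
obs 7: x=1 → posterior Beta(7, 27/5)
obs 8: x=0 → posterior Beta(7, 32/5)
obs 9: x=0 → posterior Beta(7, 37/5)
obs 10: x=1 → posterior Beta(8, 37/5)
obs 11: x=0 → posterior Beta(8, 42/5)
obs 12: x=1 → posterior Beta(9, 42/5)
obs 13: x=1 → posterior Beta(10, 42/5)
obs 14: x=0 → posterior Beta(10, 47/5)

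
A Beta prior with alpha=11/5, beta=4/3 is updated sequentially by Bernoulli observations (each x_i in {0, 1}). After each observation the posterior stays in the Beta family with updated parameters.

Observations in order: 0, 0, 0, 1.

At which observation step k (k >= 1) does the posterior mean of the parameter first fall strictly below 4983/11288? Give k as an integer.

obs 1: x=0 → posterior Beta(11/5, 7/3)
obs 2: x=0 → posterior Beta(11/5, 10/3)
obs 3: x=0 → posterior Beta(11/5, 13/3)
obs 4: x=1 → posterior Beta(16/5, 13/3)

k = 2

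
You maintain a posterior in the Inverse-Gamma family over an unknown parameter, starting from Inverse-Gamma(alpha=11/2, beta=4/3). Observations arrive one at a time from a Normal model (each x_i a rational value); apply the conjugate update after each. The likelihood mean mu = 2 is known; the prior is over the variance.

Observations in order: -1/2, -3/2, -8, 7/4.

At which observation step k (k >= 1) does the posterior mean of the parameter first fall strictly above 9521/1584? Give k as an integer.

obs 1: x=-1/2 → posterior Inverse-Gamma(6, 107/24)
obs 2: x=-3/2 → posterior Inverse-Gamma(13/2, 127/12)
obs 3: x=-8 → posterior Inverse-Gamma(7, 727/12)
obs 4: x=7/4 → posterior Inverse-Gamma(15/2, 5819/96)

k = 3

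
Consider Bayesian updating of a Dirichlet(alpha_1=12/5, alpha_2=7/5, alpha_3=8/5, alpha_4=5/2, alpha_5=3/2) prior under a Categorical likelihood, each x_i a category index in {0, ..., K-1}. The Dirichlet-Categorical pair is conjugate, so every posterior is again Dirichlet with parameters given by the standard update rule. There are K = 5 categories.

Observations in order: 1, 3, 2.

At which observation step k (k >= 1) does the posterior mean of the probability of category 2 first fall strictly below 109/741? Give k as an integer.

k = 2

obs 1: x=1 → posterior Dirichlet(12/5, 12/5, 8/5, 5/2, 3/2)
obs 2: x=3 → posterior Dirichlet(12/5, 12/5, 8/5, 7/2, 3/2)
obs 3: x=2 → posterior Dirichlet(12/5, 12/5, 13/5, 7/2, 3/2)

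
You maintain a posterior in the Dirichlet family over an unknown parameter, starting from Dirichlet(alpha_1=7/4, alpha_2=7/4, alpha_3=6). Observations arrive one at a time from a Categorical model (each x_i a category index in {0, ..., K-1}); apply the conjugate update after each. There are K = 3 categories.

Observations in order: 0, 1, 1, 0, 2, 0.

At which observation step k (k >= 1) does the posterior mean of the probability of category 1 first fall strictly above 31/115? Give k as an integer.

obs 1: x=0 → posterior Dirichlet(11/4, 7/4, 6)
obs 2: x=1 → posterior Dirichlet(11/4, 11/4, 6)
obs 3: x=1 → posterior Dirichlet(11/4, 15/4, 6)
obs 4: x=0 → posterior Dirichlet(15/4, 15/4, 6)
obs 5: x=2 → posterior Dirichlet(15/4, 15/4, 7)
obs 6: x=0 → posterior Dirichlet(19/4, 15/4, 7)

k = 3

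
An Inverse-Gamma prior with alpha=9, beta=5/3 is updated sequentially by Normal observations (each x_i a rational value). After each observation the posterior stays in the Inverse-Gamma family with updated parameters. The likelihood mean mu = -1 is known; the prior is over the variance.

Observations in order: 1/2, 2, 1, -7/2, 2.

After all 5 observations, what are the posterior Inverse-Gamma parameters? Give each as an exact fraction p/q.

obs 1: x=1/2 → posterior Inverse-Gamma(19/2, 67/24)
obs 2: x=2 → posterior Inverse-Gamma(10, 175/24)
obs 3: x=1 → posterior Inverse-Gamma(21/2, 223/24)
obs 4: x=-7/2 → posterior Inverse-Gamma(11, 149/12)
obs 5: x=2 → posterior Inverse-Gamma(23/2, 203/12)

alpha=23/2, beta=203/12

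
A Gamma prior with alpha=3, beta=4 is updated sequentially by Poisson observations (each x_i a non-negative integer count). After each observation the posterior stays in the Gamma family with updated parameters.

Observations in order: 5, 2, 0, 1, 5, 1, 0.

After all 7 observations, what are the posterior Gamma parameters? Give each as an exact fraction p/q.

alpha=17, beta=11

obs 1: x=5 → posterior Gamma(8, 5)
obs 2: x=2 → posterior Gamma(10, 6)
obs 3: x=0 → posterior Gamma(10, 7)
obs 4: x=1 → posterior Gamma(11, 8)
obs 5: x=5 → posterior Gamma(16, 9)
obs 6: x=1 → posterior Gamma(17, 10)
obs 7: x=0 → posterior Gamma(17, 11)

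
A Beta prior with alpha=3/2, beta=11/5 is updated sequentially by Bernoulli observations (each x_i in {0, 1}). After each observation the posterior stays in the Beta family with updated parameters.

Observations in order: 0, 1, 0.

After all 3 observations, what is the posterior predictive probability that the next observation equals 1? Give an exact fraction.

obs 1: x=0 → posterior Beta(3/2, 16/5)
obs 2: x=1 → posterior Beta(5/2, 16/5)
obs 3: x=0 → posterior Beta(5/2, 21/5)

25/67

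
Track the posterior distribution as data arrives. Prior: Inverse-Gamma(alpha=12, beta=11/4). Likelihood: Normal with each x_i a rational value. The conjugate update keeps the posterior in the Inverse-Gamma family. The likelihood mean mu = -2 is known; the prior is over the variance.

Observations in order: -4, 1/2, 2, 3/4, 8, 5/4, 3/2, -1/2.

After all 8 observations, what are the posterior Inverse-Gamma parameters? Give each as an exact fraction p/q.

alpha=16, beta=1315/16

obs 1: x=-4 → posterior Inverse-Gamma(25/2, 19/4)
obs 2: x=1/2 → posterior Inverse-Gamma(13, 63/8)
obs 3: x=2 → posterior Inverse-Gamma(27/2, 127/8)
obs 4: x=3/4 → posterior Inverse-Gamma(14, 629/32)
obs 5: x=8 → posterior Inverse-Gamma(29/2, 2229/32)
obs 6: x=5/4 → posterior Inverse-Gamma(15, 1199/16)
obs 7: x=3/2 → posterior Inverse-Gamma(31/2, 1297/16)
obs 8: x=-1/2 → posterior Inverse-Gamma(16, 1315/16)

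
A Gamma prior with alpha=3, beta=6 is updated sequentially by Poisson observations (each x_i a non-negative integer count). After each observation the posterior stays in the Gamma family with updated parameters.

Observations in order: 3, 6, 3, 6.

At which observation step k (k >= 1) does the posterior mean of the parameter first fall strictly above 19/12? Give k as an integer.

obs 1: x=3 → posterior Gamma(6, 7)
obs 2: x=6 → posterior Gamma(12, 8)
obs 3: x=3 → posterior Gamma(15, 9)
obs 4: x=6 → posterior Gamma(21, 10)

k = 3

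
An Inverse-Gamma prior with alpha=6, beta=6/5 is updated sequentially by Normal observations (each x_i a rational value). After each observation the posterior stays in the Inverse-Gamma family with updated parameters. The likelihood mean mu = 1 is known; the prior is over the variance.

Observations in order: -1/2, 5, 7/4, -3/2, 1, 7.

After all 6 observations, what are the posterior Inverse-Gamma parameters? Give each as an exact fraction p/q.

alpha=9, beta=5077/160

obs 1: x=-1/2 → posterior Inverse-Gamma(13/2, 93/40)
obs 2: x=5 → posterior Inverse-Gamma(7, 413/40)
obs 3: x=7/4 → posterior Inverse-Gamma(15/2, 1697/160)
obs 4: x=-3/2 → posterior Inverse-Gamma(8, 2197/160)
obs 5: x=1 → posterior Inverse-Gamma(17/2, 2197/160)
obs 6: x=7 → posterior Inverse-Gamma(9, 5077/160)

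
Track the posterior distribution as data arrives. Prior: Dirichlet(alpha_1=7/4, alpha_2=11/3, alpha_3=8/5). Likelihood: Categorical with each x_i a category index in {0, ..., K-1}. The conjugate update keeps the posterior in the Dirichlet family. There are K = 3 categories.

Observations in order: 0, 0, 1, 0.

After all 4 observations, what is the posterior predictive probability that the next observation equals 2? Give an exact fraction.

obs 1: x=0 → posterior Dirichlet(11/4, 11/3, 8/5)
obs 2: x=0 → posterior Dirichlet(15/4, 11/3, 8/5)
obs 3: x=1 → posterior Dirichlet(15/4, 14/3, 8/5)
obs 4: x=0 → posterior Dirichlet(19/4, 14/3, 8/5)

96/661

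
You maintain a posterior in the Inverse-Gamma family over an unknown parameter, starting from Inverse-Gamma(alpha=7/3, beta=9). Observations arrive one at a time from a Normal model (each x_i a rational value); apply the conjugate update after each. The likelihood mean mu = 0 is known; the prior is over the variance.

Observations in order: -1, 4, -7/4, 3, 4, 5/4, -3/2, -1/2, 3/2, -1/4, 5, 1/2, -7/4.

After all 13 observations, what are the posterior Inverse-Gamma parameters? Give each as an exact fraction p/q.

alpha=53/6, beta=391/8

obs 1: x=-1 → posterior Inverse-Gamma(17/6, 19/2)
obs 2: x=4 → posterior Inverse-Gamma(10/3, 35/2)
obs 3: x=-7/4 → posterior Inverse-Gamma(23/6, 609/32)
obs 4: x=3 → posterior Inverse-Gamma(13/3, 753/32)
obs 5: x=4 → posterior Inverse-Gamma(29/6, 1009/32)
obs 6: x=5/4 → posterior Inverse-Gamma(16/3, 517/16)
obs 7: x=-3/2 → posterior Inverse-Gamma(35/6, 535/16)
obs 8: x=-1/2 → posterior Inverse-Gamma(19/3, 537/16)
obs 9: x=3/2 → posterior Inverse-Gamma(41/6, 555/16)
obs 10: x=-1/4 → posterior Inverse-Gamma(22/3, 1111/32)
obs 11: x=5 → posterior Inverse-Gamma(47/6, 1511/32)
obs 12: x=1/2 → posterior Inverse-Gamma(25/3, 1515/32)
obs 13: x=-7/4 → posterior Inverse-Gamma(53/6, 391/8)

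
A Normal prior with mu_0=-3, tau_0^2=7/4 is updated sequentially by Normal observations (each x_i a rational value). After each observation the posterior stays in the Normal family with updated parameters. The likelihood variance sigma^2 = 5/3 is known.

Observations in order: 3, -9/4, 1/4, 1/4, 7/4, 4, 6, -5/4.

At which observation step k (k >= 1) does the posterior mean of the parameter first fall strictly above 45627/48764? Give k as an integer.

k = 7

obs 1: x=3 → posterior Normal(3/41, 35/41)
obs 2: x=-9/4 → posterior Normal(-177/248, 35/62)
obs 3: x=1/4 → posterior Normal(-39/83, 35/83)
obs 4: x=1/4 → posterior Normal(-135/416, 35/104)
obs 5: x=7/4 → posterior Normal(3/125, 7/25)
obs 6: x=4 → posterior Normal(87/146, 35/146)
obs 7: x=6 → posterior Normal(213/167, 35/167)
obs 8: x=-5/4 → posterior Normal(747/752, 35/188)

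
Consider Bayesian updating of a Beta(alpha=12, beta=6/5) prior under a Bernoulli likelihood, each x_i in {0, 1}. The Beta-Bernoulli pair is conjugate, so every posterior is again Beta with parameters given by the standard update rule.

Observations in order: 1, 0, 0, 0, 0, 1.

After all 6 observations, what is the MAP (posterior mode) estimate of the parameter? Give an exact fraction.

obs 1: x=1 → posterior Beta(13, 6/5)
obs 2: x=0 → posterior Beta(13, 11/5)
obs 3: x=0 → posterior Beta(13, 16/5)
obs 4: x=0 → posterior Beta(13, 21/5)
obs 5: x=0 → posterior Beta(13, 26/5)
obs 6: x=1 → posterior Beta(14, 26/5)

65/86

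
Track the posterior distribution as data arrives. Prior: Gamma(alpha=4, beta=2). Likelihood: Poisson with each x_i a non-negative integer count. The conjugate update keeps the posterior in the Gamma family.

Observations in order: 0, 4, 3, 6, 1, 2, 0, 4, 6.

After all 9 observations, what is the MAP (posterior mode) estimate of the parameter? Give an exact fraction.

obs 1: x=0 → posterior Gamma(4, 3)
obs 2: x=4 → posterior Gamma(8, 4)
obs 3: x=3 → posterior Gamma(11, 5)
obs 4: x=6 → posterior Gamma(17, 6)
obs 5: x=1 → posterior Gamma(18, 7)
obs 6: x=2 → posterior Gamma(20, 8)
obs 7: x=0 → posterior Gamma(20, 9)
obs 8: x=4 → posterior Gamma(24, 10)
obs 9: x=6 → posterior Gamma(30, 11)

29/11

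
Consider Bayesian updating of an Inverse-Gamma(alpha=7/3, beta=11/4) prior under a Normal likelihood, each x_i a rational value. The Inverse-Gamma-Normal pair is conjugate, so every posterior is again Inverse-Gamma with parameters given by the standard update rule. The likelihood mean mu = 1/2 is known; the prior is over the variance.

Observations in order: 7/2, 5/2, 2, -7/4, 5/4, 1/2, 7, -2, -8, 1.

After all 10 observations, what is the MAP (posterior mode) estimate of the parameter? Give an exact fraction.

obs 1: x=7/2 → posterior Inverse-Gamma(17/6, 29/4)
obs 2: x=5/2 → posterior Inverse-Gamma(10/3, 37/4)
obs 3: x=2 → posterior Inverse-Gamma(23/6, 83/8)
obs 4: x=-7/4 → posterior Inverse-Gamma(13/3, 413/32)
obs 5: x=5/4 → posterior Inverse-Gamma(29/6, 211/16)
obs 6: x=1/2 → posterior Inverse-Gamma(16/3, 211/16)
obs 7: x=7 → posterior Inverse-Gamma(35/6, 549/16)
obs 8: x=-2 → posterior Inverse-Gamma(19/3, 599/16)
obs 9: x=-8 → posterior Inverse-Gamma(41/6, 1177/16)
obs 10: x=1 → posterior Inverse-Gamma(22/3, 1179/16)

3537/400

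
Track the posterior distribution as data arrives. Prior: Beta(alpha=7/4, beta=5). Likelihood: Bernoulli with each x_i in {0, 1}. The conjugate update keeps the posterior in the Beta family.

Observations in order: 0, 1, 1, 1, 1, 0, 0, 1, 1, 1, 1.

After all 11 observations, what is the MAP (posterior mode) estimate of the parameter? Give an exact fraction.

5/9

obs 1: x=0 → posterior Beta(7/4, 6)
obs 2: x=1 → posterior Beta(11/4, 6)
obs 3: x=1 → posterior Beta(15/4, 6)
obs 4: x=1 → posterior Beta(19/4, 6)
obs 5: x=1 → posterior Beta(23/4, 6)
obs 6: x=0 → posterior Beta(23/4, 7)
obs 7: x=0 → posterior Beta(23/4, 8)
obs 8: x=1 → posterior Beta(27/4, 8)
obs 9: x=1 → posterior Beta(31/4, 8)
obs 10: x=1 → posterior Beta(35/4, 8)
obs 11: x=1 → posterior Beta(39/4, 8)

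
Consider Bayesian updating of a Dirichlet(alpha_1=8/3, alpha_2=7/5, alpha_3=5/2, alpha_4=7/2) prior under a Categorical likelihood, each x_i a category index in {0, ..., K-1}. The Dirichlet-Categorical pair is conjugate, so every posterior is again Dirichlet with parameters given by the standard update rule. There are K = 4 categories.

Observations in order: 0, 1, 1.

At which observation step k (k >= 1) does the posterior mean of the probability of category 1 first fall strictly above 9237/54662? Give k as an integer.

obs 1: x=0 → posterior Dirichlet(11/3, 7/5, 5/2, 7/2)
obs 2: x=1 → posterior Dirichlet(11/3, 12/5, 5/2, 7/2)
obs 3: x=1 → posterior Dirichlet(11/3, 17/5, 5/2, 7/2)

k = 2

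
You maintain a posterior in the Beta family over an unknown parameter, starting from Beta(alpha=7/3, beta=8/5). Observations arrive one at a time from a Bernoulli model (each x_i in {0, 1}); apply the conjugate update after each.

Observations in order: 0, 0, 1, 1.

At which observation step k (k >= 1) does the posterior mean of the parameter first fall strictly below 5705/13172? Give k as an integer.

obs 1: x=0 → posterior Beta(7/3, 13/5)
obs 2: x=0 → posterior Beta(7/3, 18/5)
obs 3: x=1 → posterior Beta(10/3, 18/5)
obs 4: x=1 → posterior Beta(13/3, 18/5)

k = 2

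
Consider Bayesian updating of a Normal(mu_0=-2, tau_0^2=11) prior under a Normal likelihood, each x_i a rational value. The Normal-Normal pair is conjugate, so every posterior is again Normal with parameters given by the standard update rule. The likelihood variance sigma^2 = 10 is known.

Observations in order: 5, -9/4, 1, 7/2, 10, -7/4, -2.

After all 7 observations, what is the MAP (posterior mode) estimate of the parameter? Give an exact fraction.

obs 1: x=5 → posterior Normal(5/3, 110/21)
obs 2: x=-9/4 → posterior Normal(41/128, 55/16)
obs 3: x=1 → posterior Normal(85/172, 110/43)
obs 4: x=7/2 → posterior Normal(239/216, 55/27)
obs 5: x=10 → posterior Normal(679/260, 22/13)
obs 6: x=-7/4 → posterior Normal(301/152, 55/38)
obs 7: x=-2 → posterior Normal(257/174, 110/87)

257/174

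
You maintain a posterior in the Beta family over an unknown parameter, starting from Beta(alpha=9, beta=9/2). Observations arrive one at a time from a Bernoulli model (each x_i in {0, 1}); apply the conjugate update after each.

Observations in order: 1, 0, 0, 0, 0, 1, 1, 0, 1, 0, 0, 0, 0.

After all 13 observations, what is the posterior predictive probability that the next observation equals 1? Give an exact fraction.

26/53

obs 1: x=1 → posterior Beta(10, 9/2)
obs 2: x=0 → posterior Beta(10, 11/2)
obs 3: x=0 → posterior Beta(10, 13/2)
obs 4: x=0 → posterior Beta(10, 15/2)
obs 5: x=0 → posterior Beta(10, 17/2)
obs 6: x=1 → posterior Beta(11, 17/2)
obs 7: x=1 → posterior Beta(12, 17/2)
obs 8: x=0 → posterior Beta(12, 19/2)
obs 9: x=1 → posterior Beta(13, 19/2)
obs 10: x=0 → posterior Beta(13, 21/2)
obs 11: x=0 → posterior Beta(13, 23/2)
obs 12: x=0 → posterior Beta(13, 25/2)
obs 13: x=0 → posterior Beta(13, 27/2)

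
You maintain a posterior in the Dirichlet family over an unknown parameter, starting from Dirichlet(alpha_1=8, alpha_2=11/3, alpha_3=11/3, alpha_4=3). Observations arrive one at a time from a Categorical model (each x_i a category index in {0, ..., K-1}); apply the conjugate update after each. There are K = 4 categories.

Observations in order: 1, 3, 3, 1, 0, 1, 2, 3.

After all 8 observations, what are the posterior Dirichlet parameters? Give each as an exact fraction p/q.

alpha_1=9, alpha_2=20/3, alpha_3=14/3, alpha_4=6

obs 1: x=1 → posterior Dirichlet(8, 14/3, 11/3, 3)
obs 2: x=3 → posterior Dirichlet(8, 14/3, 11/3, 4)
obs 3: x=3 → posterior Dirichlet(8, 14/3, 11/3, 5)
obs 4: x=1 → posterior Dirichlet(8, 17/3, 11/3, 5)
obs 5: x=0 → posterior Dirichlet(9, 17/3, 11/3, 5)
obs 6: x=1 → posterior Dirichlet(9, 20/3, 11/3, 5)
obs 7: x=2 → posterior Dirichlet(9, 20/3, 14/3, 5)
obs 8: x=3 → posterior Dirichlet(9, 20/3, 14/3, 6)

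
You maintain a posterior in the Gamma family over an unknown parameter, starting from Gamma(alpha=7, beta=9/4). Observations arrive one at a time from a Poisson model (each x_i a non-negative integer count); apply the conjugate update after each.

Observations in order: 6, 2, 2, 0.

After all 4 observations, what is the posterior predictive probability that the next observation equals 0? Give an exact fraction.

obs 1: x=6 → posterior Gamma(13, 13/4)
obs 2: x=2 → posterior Gamma(15, 17/4)
obs 3: x=2 → posterior Gamma(17, 21/4)
obs 4: x=0 → posterior Gamma(17, 25/4)

582076609134674072265625/7257147736730073114838109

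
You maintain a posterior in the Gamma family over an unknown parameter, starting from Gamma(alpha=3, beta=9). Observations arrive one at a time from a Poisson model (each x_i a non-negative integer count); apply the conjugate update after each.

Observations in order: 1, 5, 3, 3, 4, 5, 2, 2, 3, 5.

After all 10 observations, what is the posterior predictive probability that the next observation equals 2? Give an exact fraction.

3610554191661284134826549994634796562288749916573/13743895347200000000000000000000000000000000000000

obs 1: x=1 → posterior Gamma(4, 10)
obs 2: x=5 → posterior Gamma(9, 11)
obs 3: x=3 → posterior Gamma(12, 12)
obs 4: x=3 → posterior Gamma(15, 13)
obs 5: x=4 → posterior Gamma(19, 14)
obs 6: x=5 → posterior Gamma(24, 15)
obs 7: x=2 → posterior Gamma(26, 16)
obs 8: x=2 → posterior Gamma(28, 17)
obs 9: x=3 → posterior Gamma(31, 18)
obs 10: x=5 → posterior Gamma(36, 19)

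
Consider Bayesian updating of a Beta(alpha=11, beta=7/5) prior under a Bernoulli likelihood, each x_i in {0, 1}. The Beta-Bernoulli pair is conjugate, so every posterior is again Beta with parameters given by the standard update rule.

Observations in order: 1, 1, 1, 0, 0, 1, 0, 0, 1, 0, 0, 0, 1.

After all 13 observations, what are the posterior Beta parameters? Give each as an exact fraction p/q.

alpha=17, beta=42/5

obs 1: x=1 → posterior Beta(12, 7/5)
obs 2: x=1 → posterior Beta(13, 7/5)
obs 3: x=1 → posterior Beta(14, 7/5)
obs 4: x=0 → posterior Beta(14, 12/5)
obs 5: x=0 → posterior Beta(14, 17/5)
obs 6: x=1 → posterior Beta(15, 17/5)
obs 7: x=0 → posterior Beta(15, 22/5)
obs 8: x=0 → posterior Beta(15, 27/5)
obs 9: x=1 → posterior Beta(16, 27/5)
obs 10: x=0 → posterior Beta(16, 32/5)
obs 11: x=0 → posterior Beta(16, 37/5)
obs 12: x=0 → posterior Beta(16, 42/5)
obs 13: x=1 → posterior Beta(17, 42/5)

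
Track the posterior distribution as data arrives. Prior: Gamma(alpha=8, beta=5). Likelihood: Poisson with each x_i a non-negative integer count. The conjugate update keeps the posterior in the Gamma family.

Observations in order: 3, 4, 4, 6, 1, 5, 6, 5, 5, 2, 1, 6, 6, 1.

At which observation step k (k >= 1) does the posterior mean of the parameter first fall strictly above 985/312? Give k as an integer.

obs 1: x=3 → posterior Gamma(11, 6)
obs 2: x=4 → posterior Gamma(15, 7)
obs 3: x=4 → posterior Gamma(19, 8)
obs 4: x=6 → posterior Gamma(25, 9)
obs 5: x=1 → posterior Gamma(26, 10)
obs 6: x=5 → posterior Gamma(31, 11)
obs 7: x=6 → posterior Gamma(37, 12)
obs 8: x=5 → posterior Gamma(42, 13)
obs 9: x=5 → posterior Gamma(47, 14)
obs 10: x=2 → posterior Gamma(49, 15)
obs 11: x=1 → posterior Gamma(50, 16)
obs 12: x=6 → posterior Gamma(56, 17)
obs 13: x=6 → posterior Gamma(62, 18)
obs 14: x=1 → posterior Gamma(63, 19)

k = 8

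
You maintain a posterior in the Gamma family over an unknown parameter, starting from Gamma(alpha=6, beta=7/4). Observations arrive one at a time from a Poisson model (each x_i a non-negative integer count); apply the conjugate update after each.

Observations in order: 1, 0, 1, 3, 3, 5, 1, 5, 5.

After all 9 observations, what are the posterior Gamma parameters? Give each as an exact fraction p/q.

obs 1: x=1 → posterior Gamma(7, 11/4)
obs 2: x=0 → posterior Gamma(7, 15/4)
obs 3: x=1 → posterior Gamma(8, 19/4)
obs 4: x=3 → posterior Gamma(11, 23/4)
obs 5: x=3 → posterior Gamma(14, 27/4)
obs 6: x=5 → posterior Gamma(19, 31/4)
obs 7: x=1 → posterior Gamma(20, 35/4)
obs 8: x=5 → posterior Gamma(25, 39/4)
obs 9: x=5 → posterior Gamma(30, 43/4)

alpha=30, beta=43/4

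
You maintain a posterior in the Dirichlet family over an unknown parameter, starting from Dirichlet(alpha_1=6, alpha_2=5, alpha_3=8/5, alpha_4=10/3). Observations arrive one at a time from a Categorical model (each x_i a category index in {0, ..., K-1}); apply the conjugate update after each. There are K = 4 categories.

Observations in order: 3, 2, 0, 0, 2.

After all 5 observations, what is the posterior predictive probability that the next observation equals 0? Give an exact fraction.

obs 1: x=3 → posterior Dirichlet(6, 5, 8/5, 13/3)
obs 2: x=2 → posterior Dirichlet(6, 5, 13/5, 13/3)
obs 3: x=0 → posterior Dirichlet(7, 5, 13/5, 13/3)
obs 4: x=0 → posterior Dirichlet(8, 5, 13/5, 13/3)
obs 5: x=2 → posterior Dirichlet(8, 5, 18/5, 13/3)

60/157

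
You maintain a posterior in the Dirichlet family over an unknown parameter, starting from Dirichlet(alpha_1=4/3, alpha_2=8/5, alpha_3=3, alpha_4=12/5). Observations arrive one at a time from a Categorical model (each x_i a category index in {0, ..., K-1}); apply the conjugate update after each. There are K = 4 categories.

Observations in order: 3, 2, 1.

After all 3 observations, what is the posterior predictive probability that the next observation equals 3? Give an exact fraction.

3/10

obs 1: x=3 → posterior Dirichlet(4/3, 8/5, 3, 17/5)
obs 2: x=2 → posterior Dirichlet(4/3, 8/5, 4, 17/5)
obs 3: x=1 → posterior Dirichlet(4/3, 13/5, 4, 17/5)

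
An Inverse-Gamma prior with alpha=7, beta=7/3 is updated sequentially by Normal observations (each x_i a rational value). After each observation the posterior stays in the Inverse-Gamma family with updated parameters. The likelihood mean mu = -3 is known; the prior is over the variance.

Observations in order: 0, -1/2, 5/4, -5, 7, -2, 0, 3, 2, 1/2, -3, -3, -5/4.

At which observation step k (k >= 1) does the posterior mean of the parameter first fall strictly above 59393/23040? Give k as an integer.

k = 4

obs 1: x=0 → posterior Inverse-Gamma(15/2, 41/6)
obs 2: x=-1/2 → posterior Inverse-Gamma(8, 239/24)
obs 3: x=5/4 → posterior Inverse-Gamma(17/2, 1823/96)
obs 4: x=-5 → posterior Inverse-Gamma(9, 2015/96)
obs 5: x=7 → posterior Inverse-Gamma(19/2, 6815/96)
obs 6: x=-2 → posterior Inverse-Gamma(10, 6863/96)
obs 7: x=0 → posterior Inverse-Gamma(21/2, 7295/96)
obs 8: x=3 → posterior Inverse-Gamma(11, 9023/96)
obs 9: x=2 → posterior Inverse-Gamma(23/2, 10223/96)
obs 10: x=1/2 → posterior Inverse-Gamma(12, 10811/96)
obs 11: x=-3 → posterior Inverse-Gamma(25/2, 10811/96)
obs 12: x=-3 → posterior Inverse-Gamma(13, 10811/96)
obs 13: x=-5/4 → posterior Inverse-Gamma(27/2, 5479/48)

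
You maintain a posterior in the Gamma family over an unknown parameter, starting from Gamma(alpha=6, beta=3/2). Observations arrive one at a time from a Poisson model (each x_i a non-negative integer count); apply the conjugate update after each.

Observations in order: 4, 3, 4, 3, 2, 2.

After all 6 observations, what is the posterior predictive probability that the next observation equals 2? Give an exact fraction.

obs 1: x=4 → posterior Gamma(10, 5/2)
obs 2: x=3 → posterior Gamma(13, 7/2)
obs 3: x=4 → posterior Gamma(17, 9/2)
obs 4: x=3 → posterior Gamma(20, 11/2)
obs 5: x=2 → posterior Gamma(22, 13/2)
obs 6: x=2 → posterior Gamma(24, 15/2)

20200934635233879089355468750000/98100666009922840441972689847969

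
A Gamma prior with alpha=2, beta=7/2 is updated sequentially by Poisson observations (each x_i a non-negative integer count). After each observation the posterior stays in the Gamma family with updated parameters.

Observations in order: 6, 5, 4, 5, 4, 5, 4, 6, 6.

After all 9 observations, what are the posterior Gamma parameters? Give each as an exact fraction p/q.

obs 1: x=6 → posterior Gamma(8, 9/2)
obs 2: x=5 → posterior Gamma(13, 11/2)
obs 3: x=4 → posterior Gamma(17, 13/2)
obs 4: x=5 → posterior Gamma(22, 15/2)
obs 5: x=4 → posterior Gamma(26, 17/2)
obs 6: x=5 → posterior Gamma(31, 19/2)
obs 7: x=4 → posterior Gamma(35, 21/2)
obs 8: x=6 → posterior Gamma(41, 23/2)
obs 9: x=6 → posterior Gamma(47, 25/2)

alpha=47, beta=25/2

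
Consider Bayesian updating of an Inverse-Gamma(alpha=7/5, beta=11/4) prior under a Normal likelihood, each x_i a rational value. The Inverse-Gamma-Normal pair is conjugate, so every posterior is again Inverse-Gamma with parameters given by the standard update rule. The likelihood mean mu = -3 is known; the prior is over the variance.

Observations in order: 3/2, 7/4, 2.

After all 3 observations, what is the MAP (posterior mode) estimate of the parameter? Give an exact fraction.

obs 1: x=3/2 → posterior Inverse-Gamma(19/10, 103/8)
obs 2: x=7/4 → posterior Inverse-Gamma(12/5, 773/32)
obs 3: x=2 → posterior Inverse-Gamma(29/10, 1173/32)

1955/208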